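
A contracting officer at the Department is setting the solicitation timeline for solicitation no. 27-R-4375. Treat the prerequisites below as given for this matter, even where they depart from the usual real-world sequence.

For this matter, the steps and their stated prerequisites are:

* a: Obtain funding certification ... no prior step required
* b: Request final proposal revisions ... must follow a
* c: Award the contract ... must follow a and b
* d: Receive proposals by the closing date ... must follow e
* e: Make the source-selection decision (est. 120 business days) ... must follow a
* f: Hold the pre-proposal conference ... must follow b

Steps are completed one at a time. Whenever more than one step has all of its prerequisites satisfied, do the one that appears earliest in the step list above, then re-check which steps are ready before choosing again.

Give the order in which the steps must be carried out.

Only a has no prerequisites, so it is first.
Now b and e have their prerequisites met. b is listed earlier, so b next.
c and f now also ready, so the ready set is {c, e, f}; c is listed earlier → c.
Now e and f have their prerequisites met. e is listed earlier, so e next.
d now also ready, so the ready set is {d, f}; d is listed earlier → d.
That leaves f as the only ready step → f.

a b c e d f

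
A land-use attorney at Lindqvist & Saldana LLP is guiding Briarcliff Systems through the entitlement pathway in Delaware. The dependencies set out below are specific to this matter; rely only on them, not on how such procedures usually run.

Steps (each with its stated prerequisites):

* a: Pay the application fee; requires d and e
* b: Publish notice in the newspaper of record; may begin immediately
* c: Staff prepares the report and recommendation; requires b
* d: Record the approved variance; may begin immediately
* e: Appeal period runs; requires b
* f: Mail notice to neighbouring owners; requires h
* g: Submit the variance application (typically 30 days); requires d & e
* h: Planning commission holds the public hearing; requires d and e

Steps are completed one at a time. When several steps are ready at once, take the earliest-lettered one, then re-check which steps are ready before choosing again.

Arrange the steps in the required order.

b and d have no prerequisites; b has the earlier label, so b is first.
c and e now also ready, so the ready set is {c, d, e}; c has the earlier label → c.
Now d and e have their prerequisites met. d has the earlier label, so d next.
That leaves e as the only ready step → e.
a, g and h are all available; a has the earlier label → a.
g and h are both available; g has the earlier label → g.
Next only h has its prerequisites met → h.
f needed h, now all done → f.

b → c → d → e → a → g → h → f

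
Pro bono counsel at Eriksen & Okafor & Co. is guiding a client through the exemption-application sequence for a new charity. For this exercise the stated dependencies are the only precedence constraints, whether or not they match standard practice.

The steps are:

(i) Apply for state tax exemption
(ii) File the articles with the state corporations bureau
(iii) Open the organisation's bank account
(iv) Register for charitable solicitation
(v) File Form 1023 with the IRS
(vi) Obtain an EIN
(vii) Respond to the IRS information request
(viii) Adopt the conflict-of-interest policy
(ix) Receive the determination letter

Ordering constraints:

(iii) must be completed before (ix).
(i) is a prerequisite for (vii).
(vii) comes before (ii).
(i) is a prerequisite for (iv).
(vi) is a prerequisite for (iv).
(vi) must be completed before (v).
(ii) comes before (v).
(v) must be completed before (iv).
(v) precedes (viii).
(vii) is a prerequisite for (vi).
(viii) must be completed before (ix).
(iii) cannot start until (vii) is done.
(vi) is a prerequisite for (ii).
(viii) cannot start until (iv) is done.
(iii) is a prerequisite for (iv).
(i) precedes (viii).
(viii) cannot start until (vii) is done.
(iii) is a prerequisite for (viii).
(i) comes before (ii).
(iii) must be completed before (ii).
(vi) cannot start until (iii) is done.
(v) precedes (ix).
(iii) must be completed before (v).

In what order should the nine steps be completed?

(i), (vii), (iii), (vi), (ii), (v), (iv), (viii), (ix)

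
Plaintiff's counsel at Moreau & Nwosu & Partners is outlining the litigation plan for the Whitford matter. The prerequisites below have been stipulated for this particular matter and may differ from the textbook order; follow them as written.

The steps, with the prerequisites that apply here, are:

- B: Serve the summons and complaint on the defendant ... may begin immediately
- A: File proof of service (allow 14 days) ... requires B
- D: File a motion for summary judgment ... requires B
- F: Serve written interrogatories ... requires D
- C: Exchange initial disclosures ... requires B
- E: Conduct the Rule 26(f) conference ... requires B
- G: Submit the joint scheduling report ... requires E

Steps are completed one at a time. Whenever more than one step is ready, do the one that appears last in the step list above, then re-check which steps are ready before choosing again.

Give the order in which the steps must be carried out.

B → E → G → C → D → F → A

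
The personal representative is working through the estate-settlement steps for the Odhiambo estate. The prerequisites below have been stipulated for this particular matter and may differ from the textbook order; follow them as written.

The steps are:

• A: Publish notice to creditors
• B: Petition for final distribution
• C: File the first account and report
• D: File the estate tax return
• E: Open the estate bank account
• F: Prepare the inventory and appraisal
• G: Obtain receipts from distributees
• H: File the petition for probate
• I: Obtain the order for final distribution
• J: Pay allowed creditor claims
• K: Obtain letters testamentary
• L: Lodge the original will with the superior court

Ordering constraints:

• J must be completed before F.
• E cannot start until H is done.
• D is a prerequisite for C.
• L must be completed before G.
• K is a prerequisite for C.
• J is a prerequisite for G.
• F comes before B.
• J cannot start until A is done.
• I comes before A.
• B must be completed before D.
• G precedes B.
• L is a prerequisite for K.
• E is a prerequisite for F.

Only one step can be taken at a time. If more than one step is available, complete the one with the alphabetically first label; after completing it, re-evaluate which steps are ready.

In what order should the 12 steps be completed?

H E I A J F L G B D K C

Nothing is required for H, I and L. H has the earlier label → H first.
E now also ready, so the ready set is {E, I, L}; E has the earlier label → E.
Now I and L have their prerequisites met. I has the earlier label, so I next.
Ready: A and L. A has the earlier label → A.
J and L are both available; J has the earlier label → J.
F now also ready, so the ready set is {F, L}; F has the earlier label → F.
That leaves L as the only ready step → L.
Ready: G and K. G has the earlier label → G.
B now also ready, so the ready set is {B, K}; B has the earlier label → B.
Ready: D and K. D has the earlier label → D.
That leaves K as the only ready step → K.
Next only C has its prerequisites met → C.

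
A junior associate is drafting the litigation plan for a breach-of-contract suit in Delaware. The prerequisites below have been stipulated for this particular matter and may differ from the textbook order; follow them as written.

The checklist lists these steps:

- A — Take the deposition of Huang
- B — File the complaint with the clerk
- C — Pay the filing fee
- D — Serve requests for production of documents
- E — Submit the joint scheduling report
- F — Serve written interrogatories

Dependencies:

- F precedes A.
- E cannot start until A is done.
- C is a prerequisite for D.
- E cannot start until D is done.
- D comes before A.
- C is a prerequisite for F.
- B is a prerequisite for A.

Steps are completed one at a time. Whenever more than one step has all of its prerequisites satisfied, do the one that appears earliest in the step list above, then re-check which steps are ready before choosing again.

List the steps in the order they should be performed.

Nothing is required for B and C. B is listed earlier → B first.
Next only C has its prerequisites met → C.
Ready: D and F. D is listed earlier → D.
That leaves F as the only ready step → F.
That leaves A as the only ready step → A.
E needed A and D, now all done → E.

B → C → D → F → A → E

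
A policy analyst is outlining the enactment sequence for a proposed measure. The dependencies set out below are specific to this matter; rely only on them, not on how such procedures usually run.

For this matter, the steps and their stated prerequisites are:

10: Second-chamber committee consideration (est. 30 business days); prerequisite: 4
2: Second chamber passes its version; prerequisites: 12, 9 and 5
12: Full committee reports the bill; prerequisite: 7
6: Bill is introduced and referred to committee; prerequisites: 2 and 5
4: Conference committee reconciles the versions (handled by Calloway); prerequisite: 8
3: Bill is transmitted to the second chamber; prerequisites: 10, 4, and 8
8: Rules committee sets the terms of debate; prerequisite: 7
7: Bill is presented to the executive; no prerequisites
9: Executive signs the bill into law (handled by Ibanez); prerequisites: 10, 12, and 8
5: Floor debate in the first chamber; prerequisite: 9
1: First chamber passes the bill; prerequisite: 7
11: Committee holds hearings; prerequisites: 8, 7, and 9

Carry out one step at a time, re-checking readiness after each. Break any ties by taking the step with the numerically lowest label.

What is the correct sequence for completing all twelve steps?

7, 1, 8, 4, 10, 3, 12, 9, 5, 2, 6, 11

Only 7 has no prerequisites, so it is first.
Now 1, 8 and 12 have their prerequisites met. 1 has the earlier label, so 1 next.
Now 8 and 12 have their prerequisites met. 8 has the earlier label, so 8 next.
4 now also ready, so the ready set is {4, 12}; 4 has the earlier label → 4.
10 and 12 are both available; 10 has the earlier label → 10.
3 now also ready, so the ready set is {3, 12}; 3 has the earlier label → 3.
12 is the only step now ready → 12.
That leaves 9 as the only ready step → 9.
5 and 11 are both available; 5 has the earlier label → 5.
2 now also ready, so the ready set is {2, 11}; 2 has the earlier label → 2.
6 now also ready, so the ready set is {6, 11}; 6 has the earlier label → 6.
11 is the only step now ready → 11.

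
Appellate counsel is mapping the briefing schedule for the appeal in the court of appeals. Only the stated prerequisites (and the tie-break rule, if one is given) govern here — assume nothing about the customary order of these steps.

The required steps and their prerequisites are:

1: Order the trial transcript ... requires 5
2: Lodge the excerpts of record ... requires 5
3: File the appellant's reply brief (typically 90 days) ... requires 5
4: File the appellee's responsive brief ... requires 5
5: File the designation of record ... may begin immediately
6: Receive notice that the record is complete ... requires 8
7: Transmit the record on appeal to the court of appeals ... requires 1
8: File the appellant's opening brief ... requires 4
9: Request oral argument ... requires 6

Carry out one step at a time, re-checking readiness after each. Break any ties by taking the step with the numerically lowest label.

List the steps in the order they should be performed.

5 → 1 → 2 → 3 → 4 → 7 → 8 → 6 → 9

5 is the only step with nothing outstanding, so it goes first.
Ready: 1, 2, 3 and 4. 1 has the earlier label → 1.
7 now also ready, so the ready set is {2, 3, 4, 7}; 2 has the earlier label → 2.
Now 3, 4 and 7 have their prerequisites met. 3 has the earlier label, so 3 next.
4 and 7 are both available; 4 has the earlier label → 4.
Now 7 and 8 have their prerequisites met. 7 has the earlier label, so 7 next.
Next only 8 has its prerequisites met → 8.
6 needed 8, now all done → 6.
9 needed 6, now all done → 9.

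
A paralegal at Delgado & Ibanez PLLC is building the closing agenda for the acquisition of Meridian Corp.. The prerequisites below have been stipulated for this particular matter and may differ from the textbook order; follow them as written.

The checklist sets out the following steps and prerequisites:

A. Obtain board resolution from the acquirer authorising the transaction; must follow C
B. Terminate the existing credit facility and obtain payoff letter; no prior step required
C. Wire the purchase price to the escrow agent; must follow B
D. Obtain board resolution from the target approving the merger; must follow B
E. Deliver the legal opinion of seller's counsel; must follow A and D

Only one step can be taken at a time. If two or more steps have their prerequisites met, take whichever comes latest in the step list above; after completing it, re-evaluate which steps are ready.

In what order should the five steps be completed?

Only B has no prerequisites, so it is first.
Now D and C have their prerequisites met. D is listed later, so D next.
Next only C has its prerequisites met → C.
Next only A has its prerequisites met → A.
E is the only step now ready → E.

B D C A E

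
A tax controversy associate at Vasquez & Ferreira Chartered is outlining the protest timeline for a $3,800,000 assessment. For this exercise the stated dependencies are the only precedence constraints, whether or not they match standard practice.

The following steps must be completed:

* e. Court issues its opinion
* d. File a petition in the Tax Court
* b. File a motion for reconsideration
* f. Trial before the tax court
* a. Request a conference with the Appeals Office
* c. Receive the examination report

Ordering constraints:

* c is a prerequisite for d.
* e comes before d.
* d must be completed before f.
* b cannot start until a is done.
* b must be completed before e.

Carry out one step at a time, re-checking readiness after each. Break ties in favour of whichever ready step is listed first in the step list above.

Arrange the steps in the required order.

Nothing is required for a and c. a is listed earlier → a first.
b now also ready, so the ready set is {b, c}; b is listed earlier → b.
e now also ready, so the ready set is {e, c}; e is listed earlier → e.
c is the only step now ready → c.
d needed e and c, now all done → d.
f needed d, now all done → f.

a, b, e, c, d, f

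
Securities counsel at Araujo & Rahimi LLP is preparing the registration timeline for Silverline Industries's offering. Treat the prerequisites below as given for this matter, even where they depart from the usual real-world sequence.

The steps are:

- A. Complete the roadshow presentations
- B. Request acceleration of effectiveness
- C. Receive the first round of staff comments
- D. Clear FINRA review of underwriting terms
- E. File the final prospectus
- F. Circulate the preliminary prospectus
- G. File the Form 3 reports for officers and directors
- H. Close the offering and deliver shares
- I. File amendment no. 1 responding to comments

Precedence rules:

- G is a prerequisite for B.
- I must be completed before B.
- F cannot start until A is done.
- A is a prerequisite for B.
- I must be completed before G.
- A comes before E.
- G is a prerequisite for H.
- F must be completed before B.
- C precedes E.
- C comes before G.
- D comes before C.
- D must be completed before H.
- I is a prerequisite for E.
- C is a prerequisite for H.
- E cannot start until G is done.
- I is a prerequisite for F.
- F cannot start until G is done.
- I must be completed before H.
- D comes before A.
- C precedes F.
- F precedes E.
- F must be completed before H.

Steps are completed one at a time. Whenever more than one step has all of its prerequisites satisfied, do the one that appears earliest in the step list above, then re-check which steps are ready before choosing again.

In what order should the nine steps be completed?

D, A, C, I, G, F, B, E, H

Nothing is required for D and I. D is listed earlier → D first.
A and C now also ready, so the ready set is {A, C, I}; A is listed earlier → A.
Now C and I have their prerequisites met. C is listed earlier, so C next.
Next only I has its prerequisites met → I.
G needed C and I, now all done → G.
F needed A, C, G and I, now all done → F.
Now B, E and H have their prerequisites met. B is listed earlier, so B next.
Ready: E and H. E is listed earlier → E.
H is the only step now ready → H.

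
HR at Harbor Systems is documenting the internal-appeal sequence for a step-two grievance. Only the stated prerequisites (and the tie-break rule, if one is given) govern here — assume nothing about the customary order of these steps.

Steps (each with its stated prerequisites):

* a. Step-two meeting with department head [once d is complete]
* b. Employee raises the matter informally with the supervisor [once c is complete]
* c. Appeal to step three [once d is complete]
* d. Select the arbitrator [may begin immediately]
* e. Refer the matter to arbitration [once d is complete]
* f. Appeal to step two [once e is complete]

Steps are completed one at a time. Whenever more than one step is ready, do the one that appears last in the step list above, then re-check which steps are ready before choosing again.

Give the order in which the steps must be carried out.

d has no prerequisites → d first.
Now e, c and a have their prerequisites met. e is listed later, so e next.
Now f, c and a have their prerequisites met. f is listed later, so f next.
Now c and a have their prerequisites met. c is listed later, so c next.
Ready: b and a. b is listed later → b.
a needed d, now all done → a.

d → e → f → c → b → a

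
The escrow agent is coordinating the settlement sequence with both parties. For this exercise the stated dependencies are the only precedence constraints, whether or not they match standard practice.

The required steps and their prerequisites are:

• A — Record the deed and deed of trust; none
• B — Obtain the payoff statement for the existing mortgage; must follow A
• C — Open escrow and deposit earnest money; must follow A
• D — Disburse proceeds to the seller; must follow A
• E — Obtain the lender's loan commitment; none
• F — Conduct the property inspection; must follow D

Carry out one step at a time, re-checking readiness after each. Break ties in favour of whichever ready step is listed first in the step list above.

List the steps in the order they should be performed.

A B C D E F

A and E have no prerequisites; A is listed earlier, so A is first.
Now B, C, D and E have their prerequisites met. B is listed earlier, so B next.
Ready: C, D and E. C is listed earlier → C.
D and E are both available; D is listed earlier → D.
Now E and F have their prerequisites met. E is listed earlier, so E next.
F needed D, now all done → F.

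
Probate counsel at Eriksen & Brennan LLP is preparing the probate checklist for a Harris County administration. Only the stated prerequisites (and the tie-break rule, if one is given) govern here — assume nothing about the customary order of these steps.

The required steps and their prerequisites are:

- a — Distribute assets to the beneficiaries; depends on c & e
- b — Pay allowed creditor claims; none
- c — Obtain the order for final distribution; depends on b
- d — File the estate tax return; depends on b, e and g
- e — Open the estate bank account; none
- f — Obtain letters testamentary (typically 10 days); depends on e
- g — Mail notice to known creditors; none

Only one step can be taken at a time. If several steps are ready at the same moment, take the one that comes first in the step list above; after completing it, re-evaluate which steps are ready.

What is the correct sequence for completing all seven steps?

b, e and g have no prerequisites; b is listed earlier, so b is first.
c now also ready, so the ready set is {c, e, g}; c is listed earlier → c.
Now e and g have their prerequisites met. e is listed earlier, so e next.
Ready: a, f and g. a is listed earlier → a.
Ready: f and g. f is listed earlier → f.
Next only g has its prerequisites met → g.
d needed b, e and g, now all done → d.

b, c, e, a, f, g, d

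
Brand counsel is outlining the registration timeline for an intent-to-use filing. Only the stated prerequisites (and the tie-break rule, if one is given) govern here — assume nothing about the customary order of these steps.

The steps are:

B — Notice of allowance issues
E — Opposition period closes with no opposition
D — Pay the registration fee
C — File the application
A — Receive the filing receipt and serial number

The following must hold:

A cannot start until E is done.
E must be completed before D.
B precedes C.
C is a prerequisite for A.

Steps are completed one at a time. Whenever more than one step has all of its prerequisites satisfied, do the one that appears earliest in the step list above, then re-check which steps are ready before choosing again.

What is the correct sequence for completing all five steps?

Nothing is required for B and E. B is listed earlier → B first.
Ready: E and C. E is listed earlier → E.
Now D and C have their prerequisites met. D is listed earlier, so D next.
C is the only step now ready → C.
A is the only step now ready → A.

B → E → D → C → A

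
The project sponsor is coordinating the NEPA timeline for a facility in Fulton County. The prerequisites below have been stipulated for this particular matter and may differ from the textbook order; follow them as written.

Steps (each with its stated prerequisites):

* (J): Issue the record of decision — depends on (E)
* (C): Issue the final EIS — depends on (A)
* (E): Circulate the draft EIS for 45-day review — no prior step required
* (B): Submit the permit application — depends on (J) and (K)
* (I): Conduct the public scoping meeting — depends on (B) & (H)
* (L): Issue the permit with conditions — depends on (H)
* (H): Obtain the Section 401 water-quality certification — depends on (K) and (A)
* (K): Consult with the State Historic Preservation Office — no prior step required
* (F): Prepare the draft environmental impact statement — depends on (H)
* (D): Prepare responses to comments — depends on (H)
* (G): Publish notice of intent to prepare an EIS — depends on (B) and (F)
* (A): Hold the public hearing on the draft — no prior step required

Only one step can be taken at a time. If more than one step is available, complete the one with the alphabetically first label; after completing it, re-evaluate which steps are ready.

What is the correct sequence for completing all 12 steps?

(A) (C) (E) (J) (K) (B) (H) (D) (F) (G) (I) (L)

(A), (E) and (K) have no prerequisites; (A) has the earlier label, so (A) is first.
(C) now also ready, so the ready set is {(C), (E), (K)}; (C) has the earlier label → (C).
(E) and (K) are both available; (E) has the earlier label → (E).
(J) now also ready, so the ready set is {(J), (K)}; (J) has the earlier label → (J).
That leaves (K) as the only ready step → (K).
Ready: (B) and (H). (B) has the earlier label → (B).
That leaves (H) as the only ready step → (H).
Ready: (D), (F), (I) and (L). (D) has the earlier label → (D).
(F), (I) and (L) are all available; (F) has the earlier label → (F).
(G) now also ready, so the ready set is {(G), (I), (L)}; (G) has the earlier label → (G).
Ready: (I) and (L). (I) has the earlier label → (I).
(L) is the only step now ready → (L).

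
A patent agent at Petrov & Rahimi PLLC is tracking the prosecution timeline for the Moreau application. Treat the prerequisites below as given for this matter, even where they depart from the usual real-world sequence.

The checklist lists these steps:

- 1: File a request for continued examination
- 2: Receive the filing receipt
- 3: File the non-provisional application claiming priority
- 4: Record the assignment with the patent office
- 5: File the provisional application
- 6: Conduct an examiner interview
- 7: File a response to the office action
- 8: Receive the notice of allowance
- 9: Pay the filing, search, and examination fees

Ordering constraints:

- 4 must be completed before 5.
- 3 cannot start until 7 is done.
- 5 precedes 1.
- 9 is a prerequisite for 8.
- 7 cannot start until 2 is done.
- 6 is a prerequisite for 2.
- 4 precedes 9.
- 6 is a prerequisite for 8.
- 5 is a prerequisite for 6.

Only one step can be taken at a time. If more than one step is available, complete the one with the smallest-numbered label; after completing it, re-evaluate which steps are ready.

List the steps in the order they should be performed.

4 5 1 6 2 7 3 9 8

Only 4 has no prerequisites, so it is first.
Ready: 5 and 9. 5 has the earlier label → 5.
Now 1, 6 and 9 have their prerequisites met. 1 has the earlier label, so 1 next.
Ready: 6 and 9. 6 has the earlier label → 6.
2 and 9 are both available; 2 has the earlier label → 2.
7 and 9 are both available; 7 has the earlier label → 7.
Ready: 3 and 9. 3 has the earlier label → 3.
Next only 9 has its prerequisites met → 9.
8 needed 6 and 9, now all done → 8.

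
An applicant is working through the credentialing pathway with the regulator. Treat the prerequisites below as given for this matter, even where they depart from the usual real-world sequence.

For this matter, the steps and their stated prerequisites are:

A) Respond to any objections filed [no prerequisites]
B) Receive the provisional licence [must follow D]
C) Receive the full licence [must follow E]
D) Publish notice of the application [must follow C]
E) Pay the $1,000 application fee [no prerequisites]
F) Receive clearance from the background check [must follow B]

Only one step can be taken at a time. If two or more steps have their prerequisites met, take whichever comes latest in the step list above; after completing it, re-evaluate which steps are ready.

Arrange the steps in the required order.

E, C, D, B, F, A

E and A have no prerequisites; E is listed later, so E is first.
C now also ready, so the ready set is {C, A}; C is listed later → C.
Now D and A have their prerequisites met. D is listed later, so D next.
B now also ready, so the ready set is {B, A}; B is listed later → B.
Now F and A have their prerequisites met. F is listed later, so F next.
Next only A has its prerequisites met → A.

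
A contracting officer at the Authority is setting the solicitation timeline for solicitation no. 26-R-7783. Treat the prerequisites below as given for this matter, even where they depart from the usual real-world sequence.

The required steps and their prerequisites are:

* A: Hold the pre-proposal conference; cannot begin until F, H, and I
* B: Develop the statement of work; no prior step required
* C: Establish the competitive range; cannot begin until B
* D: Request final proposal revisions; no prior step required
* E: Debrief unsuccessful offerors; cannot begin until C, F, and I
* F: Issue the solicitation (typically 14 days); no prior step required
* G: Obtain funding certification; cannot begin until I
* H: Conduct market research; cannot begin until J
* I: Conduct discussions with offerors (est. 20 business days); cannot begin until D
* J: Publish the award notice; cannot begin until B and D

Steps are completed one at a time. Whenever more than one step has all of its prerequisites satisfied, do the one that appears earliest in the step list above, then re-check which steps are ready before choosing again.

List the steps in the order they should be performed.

B → C → D → F → I → E → G → J → H → A

B, D and F have no prerequisites; B is listed earlier, so B is first.
C now also ready, so the ready set is {C, D, F}; C is listed earlier → C.
Now D and F have their prerequisites met. D is listed earlier, so D next.
I and J now also ready, so the ready set is {F, I, J}; F is listed earlier → F.
I and J are both available; I is listed earlier → I.
Now E, G and J have their prerequisites met. E is listed earlier, so E next.
G and J are both available; G is listed earlier → G.
That leaves J as the only ready step → J.
H is the only step now ready → H.
A needed F, H and I, now all done → A.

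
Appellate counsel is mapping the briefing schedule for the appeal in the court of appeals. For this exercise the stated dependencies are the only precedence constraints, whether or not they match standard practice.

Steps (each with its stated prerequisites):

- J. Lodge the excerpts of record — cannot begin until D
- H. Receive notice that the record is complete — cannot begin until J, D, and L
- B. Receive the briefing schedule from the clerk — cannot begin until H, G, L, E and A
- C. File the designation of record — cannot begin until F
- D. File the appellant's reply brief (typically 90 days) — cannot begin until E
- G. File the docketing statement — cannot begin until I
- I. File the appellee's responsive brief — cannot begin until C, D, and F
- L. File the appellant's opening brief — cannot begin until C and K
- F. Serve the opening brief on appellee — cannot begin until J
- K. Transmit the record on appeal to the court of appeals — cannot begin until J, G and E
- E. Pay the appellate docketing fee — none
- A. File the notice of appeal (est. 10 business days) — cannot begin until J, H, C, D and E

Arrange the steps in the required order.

E → D → J → F → C → I → G → K → L → H → A → B

Only E has no prerequisites, so it is first.
D needed E, now all done → D.
J needed D, now all done → J.
F needed J, now all done → F.
That leaves C as the only ready step → C.
Next only I has its prerequisites met → I.
G is the only step now ready → G.
K is the only step now ready → K.
L needed C and K, now all done → L.
H is the only step now ready → H.
A needed J, H, C, D and E, now all done → A.
B needed H, G, L, E and A, now all done → B.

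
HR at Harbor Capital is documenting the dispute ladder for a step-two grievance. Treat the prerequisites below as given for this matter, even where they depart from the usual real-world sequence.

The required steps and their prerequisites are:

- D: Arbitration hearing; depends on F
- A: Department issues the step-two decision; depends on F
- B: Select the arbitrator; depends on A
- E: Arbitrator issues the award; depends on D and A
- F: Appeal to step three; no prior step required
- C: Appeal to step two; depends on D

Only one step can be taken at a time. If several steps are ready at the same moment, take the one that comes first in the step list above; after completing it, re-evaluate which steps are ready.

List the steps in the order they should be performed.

F has no prerequisites → F first.
Ready: D and A. D is listed earlier → D.
Ready: A and C. A is listed earlier → A.
Now B, E and C have their prerequisites met. B is listed earlier, so B next.
Ready: E and C. E is listed earlier → E.
C is the only step now ready → C.

F D A B E C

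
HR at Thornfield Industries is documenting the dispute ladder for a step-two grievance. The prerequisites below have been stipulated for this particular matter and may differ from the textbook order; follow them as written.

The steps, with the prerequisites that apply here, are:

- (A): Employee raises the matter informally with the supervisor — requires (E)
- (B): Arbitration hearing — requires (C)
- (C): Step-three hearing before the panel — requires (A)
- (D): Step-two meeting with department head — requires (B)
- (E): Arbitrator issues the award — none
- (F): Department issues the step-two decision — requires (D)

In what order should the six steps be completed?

(E) is the only step with nothing outstanding, so it goes first.
(A) needed (E), now all done → (A).
(C) is the only step now ready → (C).
(B) is the only step now ready → (B).
(D) is the only step now ready → (D).
Next only (F) has its prerequisites met → (F).

(E) (A) (C) (B) (D) (F)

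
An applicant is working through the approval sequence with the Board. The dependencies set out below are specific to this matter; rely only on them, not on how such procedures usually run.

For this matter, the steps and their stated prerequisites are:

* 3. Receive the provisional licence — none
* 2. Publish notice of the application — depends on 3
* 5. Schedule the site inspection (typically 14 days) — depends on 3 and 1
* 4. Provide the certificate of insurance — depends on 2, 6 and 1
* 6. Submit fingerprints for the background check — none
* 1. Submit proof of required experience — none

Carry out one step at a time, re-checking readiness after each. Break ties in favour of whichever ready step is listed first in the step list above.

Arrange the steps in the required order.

3, 6 and 1 have no prerequisites; 3 is listed earlier, so 3 is first.
Ready: 2, 6 and 1. 2 is listed earlier → 2.
6 and 1 are both available; 6 is listed earlier → 6.
Next only 1 has its prerequisites met → 1.
5 and 4 are both available; 5 is listed earlier → 5.
That leaves 4 as the only ready step → 4.

3, 2, 6, 1, 5, 4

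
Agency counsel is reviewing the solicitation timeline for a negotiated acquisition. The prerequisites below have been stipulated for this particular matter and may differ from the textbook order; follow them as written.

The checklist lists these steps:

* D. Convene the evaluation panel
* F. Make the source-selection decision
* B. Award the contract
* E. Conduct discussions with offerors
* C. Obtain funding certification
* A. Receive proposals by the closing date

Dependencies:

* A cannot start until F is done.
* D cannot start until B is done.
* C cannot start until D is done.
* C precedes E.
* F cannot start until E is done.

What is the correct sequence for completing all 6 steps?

B D C E F A

B is the only step with nothing outstanding, so it goes first.
Next only D has its prerequisites met → D.
C needed D, now all done → C.
E needed C, now all done → E.
That leaves F as the only ready step → F.
A needed F, now all done → A.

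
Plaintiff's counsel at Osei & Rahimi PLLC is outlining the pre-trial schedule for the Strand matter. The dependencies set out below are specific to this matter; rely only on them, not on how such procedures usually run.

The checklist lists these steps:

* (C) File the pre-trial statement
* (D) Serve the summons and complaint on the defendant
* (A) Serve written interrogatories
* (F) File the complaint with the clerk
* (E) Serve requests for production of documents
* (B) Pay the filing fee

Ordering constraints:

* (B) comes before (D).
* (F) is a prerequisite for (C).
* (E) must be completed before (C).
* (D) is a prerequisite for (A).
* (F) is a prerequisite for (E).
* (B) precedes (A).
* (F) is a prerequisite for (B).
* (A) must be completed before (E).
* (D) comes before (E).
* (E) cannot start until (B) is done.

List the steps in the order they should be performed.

Only (F) has no prerequisites, so it is first.
Next only (B) has its prerequisites met → (B).
Next only (D) has its prerequisites met → (D).
That leaves (A) as the only ready step → (A).
Next only (E) has its prerequisites met → (E).
(C) needed (F) and (E), now all done → (C).

(F) → (B) → (D) → (A) → (E) → (C)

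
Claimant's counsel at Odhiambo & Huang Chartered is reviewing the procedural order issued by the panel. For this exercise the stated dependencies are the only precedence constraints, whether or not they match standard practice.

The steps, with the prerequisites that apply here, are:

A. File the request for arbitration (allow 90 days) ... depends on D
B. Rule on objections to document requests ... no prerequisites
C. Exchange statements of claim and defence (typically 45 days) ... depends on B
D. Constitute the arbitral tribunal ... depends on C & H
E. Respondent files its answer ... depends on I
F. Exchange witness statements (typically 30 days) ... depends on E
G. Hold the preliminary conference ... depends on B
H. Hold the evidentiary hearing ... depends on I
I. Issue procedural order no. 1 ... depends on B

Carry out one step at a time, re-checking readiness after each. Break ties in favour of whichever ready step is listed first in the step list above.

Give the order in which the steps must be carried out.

B, C, G, I, E, F, H, D, A

Only B has no prerequisites, so it is first.
Ready: C, G and I. C is listed earlier → C.
G and I are both available; G is listed earlier → G.
I needed B, now all done → I.
Now E and H have their prerequisites met. E is listed earlier, so E next.
Now F and H have their prerequisites met. F is listed earlier, so F next.
That leaves H as the only ready step → H.
That leaves D as the only ready step → D.
Next only A has its prerequisites met → A.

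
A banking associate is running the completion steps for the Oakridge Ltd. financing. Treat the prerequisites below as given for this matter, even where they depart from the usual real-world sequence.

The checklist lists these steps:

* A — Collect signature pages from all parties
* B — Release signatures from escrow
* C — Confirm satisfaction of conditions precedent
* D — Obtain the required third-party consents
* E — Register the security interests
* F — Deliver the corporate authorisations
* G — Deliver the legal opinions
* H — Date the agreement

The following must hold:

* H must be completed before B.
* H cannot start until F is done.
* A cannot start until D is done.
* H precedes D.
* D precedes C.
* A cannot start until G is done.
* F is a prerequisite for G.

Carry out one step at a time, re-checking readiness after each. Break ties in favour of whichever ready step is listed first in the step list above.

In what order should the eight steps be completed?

E F G H B D A C

Nothing is required for E and F. E is listed earlier → E first.
Next only F has its prerequisites met → F.
G and H are both available; G is listed earlier → G.
H needed F, now all done → H.
B and D are both available; B is listed earlier → B.
Next only D has its prerequisites met → D.
Now A and C have their prerequisites met. A is listed earlier, so A next.
That leaves C as the only ready step → C.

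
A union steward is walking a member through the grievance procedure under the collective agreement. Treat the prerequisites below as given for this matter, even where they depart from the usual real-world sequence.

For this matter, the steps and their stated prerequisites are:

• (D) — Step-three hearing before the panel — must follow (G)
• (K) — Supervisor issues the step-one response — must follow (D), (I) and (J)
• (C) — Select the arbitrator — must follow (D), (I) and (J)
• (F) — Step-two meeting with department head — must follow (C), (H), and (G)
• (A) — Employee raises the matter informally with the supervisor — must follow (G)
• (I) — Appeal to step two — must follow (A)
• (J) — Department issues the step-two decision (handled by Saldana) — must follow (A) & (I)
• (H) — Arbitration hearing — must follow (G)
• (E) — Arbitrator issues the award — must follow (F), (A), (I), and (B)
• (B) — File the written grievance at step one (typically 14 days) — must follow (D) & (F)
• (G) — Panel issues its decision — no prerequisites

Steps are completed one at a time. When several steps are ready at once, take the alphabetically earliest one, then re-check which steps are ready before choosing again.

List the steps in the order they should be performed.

Only (G) has no prerequisites, so it is first.
(A), (D) and (H) are all available; (A) has the earlier label → (A).
Ready: (D), (H) and (I). (D) has the earlier label → (D).
Ready: (H) and (I). (H) has the earlier label → (H).
(I) is the only step now ready → (I).
That leaves (J) as the only ready step → (J).
Ready: (C) and (K). (C) has the earlier label → (C).
(F) now also ready, so the ready set is {(F), (K)}; (F) has the earlier label → (F).
Ready: (B) and (K). (B) has the earlier label → (B).
(E) now also ready, so the ready set is {(E), (K)}; (E) has the earlier label → (E).
That leaves (K) as the only ready step → (K).

(G), (A), (D), (H), (I), (J), (C), (F), (B), (E), (K)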